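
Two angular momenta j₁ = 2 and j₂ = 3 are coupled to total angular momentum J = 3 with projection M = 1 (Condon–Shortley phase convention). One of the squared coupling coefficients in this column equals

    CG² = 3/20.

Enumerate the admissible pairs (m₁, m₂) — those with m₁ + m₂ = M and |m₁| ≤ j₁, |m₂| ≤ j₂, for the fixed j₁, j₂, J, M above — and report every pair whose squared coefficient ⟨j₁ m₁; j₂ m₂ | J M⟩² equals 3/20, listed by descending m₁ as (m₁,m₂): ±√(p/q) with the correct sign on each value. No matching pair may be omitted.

Admissible pairs with m₁+m₂ = M = 1: (-2,3), (-1,2), (0,1), (1,0), (2,-1)
  (m₁,m₂)=(2,-1): CG² = 2/5, CG = +√(2/5)
  (m₁,m₂)=(1,0): CG² = 1/30, CG = −√(1/30)
  (m₁,m₂)=(0,1): CG² = 3/20, CG = −√(3/20)   ← matches the target
  (m₁,m₂)=(-1,2): CG² = 1/4, CG = +√(1/4)
  (m₁,m₂)=(-2,3): CG² = 1/6, CG = +√(1/6)
Pairs with CG² = 3/20: (0,1): −√(3/20)

(0,1): −√(3/20)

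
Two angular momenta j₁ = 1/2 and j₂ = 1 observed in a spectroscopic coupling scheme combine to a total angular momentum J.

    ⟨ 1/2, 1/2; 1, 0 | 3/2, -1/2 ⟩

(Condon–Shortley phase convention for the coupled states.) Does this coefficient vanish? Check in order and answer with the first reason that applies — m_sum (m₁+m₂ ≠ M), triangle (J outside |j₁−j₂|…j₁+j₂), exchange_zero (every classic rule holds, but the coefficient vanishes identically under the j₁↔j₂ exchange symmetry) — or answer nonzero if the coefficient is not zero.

m-sum: m₁+m₂ = 1/2+0 = 1/2, M = -1/2  ✗ ⇒ coefficient is 0

m_sum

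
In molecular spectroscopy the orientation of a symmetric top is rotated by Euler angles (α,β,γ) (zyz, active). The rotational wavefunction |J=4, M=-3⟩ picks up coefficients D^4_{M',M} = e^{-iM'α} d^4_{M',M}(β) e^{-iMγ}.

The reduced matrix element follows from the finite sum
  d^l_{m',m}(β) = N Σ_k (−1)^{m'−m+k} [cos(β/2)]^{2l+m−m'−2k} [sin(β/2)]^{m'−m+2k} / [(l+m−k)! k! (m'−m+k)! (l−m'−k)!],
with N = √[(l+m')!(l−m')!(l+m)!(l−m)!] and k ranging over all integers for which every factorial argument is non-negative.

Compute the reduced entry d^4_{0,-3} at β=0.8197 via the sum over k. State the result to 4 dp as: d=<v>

d=-0.3942

d^4_{0,-3}(β=0.8197) via the finite sum:
c=cos(0.819700/2)=0.917181, s=sin(0.819700/2)=0.398472; N=√[24·24·1·5040]=1703.830978
Admissible k: 0..1 (factorial args all ≥0)
  k=0: (−1)^3·1703.8310/(144)·0.9172^5·0.3985^3 = -0.485882
  k=1: (−1)^4·1703.8310/(144)·0.9172^3·0.3985^5 = +0.091710
d^4_{0,-3}(0.8197) = -0.485882 +0.091710 = -0.394172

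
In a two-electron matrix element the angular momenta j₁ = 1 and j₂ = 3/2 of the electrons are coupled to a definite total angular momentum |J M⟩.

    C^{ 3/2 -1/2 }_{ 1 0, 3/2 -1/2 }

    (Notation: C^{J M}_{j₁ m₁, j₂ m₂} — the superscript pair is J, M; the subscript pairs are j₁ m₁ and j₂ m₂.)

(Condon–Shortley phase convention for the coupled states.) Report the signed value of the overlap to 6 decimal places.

triangle: 1!·1!·2!/5! = 2/120
(j±m)!: 1!·1!·1!·2!·1!·2! = 4
prefactor² = (2J+1)·Δ·N² = 4/15
  k=0: +1/(0!·1!·1!·1!·0!·1!) = 1
  k=1: −1/(1!·0!·0!·0!·1!·2!) = -1/2
Σ = 1/2  ⇒  CG² = 4/15·(1/2)² = 1/15
CG = +√(1/15) = +0.258199

+√(1/15) = +0.258199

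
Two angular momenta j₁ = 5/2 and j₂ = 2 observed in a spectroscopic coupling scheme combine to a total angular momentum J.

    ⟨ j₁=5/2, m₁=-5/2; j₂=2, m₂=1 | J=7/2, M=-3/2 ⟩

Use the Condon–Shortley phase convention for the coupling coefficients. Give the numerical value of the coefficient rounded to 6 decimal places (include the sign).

-0.487950

triangle: 1!×4!×3!/9! = 144/362880
(j±m)!: 0!×5!×3!×1!×2!×5! = 172800
prefactor² = (2J+1)×Δ×N² = 3840/7
  k=1: −1/(1!×0!×4!×2!×0!×1!) = -1/48
Σ = -1/48  ⇒  CG² = 3840/7×(-1/48)² = 5/21
CG = −√(5/21) = -0.487950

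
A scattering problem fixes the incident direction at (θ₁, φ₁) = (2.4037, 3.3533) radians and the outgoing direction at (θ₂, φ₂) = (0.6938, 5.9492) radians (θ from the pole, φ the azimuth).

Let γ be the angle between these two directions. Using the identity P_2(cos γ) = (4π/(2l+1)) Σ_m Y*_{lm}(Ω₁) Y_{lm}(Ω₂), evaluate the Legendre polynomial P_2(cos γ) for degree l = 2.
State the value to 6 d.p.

Summing Y*_{l m}(θ₁,φ₁)·Y_{l m}(θ₂,φ₂) over m ∈ [−2, 2]; prefactor 4π/(2·2+1) = 2.513274:
  m=-2: Y*=0.15938 + 0.07183j  Y=0.12401 + 0.09783j  product 0.01274 + 0.02450j
  m=-1: Y*=0.37595 + 0.08080j  Y=0.35882 + 0.12451j  product 0.12484 + 0.07580j
  m=+0: Y*=0.20258 + 0.00000j  Y=0.24388 + 0.00000j  product 0.04940 + 0.00000j
  m=+1: Y*=-0.37595 + 0.08080j  Y=-0.35882 + 0.12451j  product 0.12484 - 0.07580j
  m=+2: Y*=0.15938 - 0.07183j  Y=0.12401 - 0.09783j  product 0.01274 - 0.02450j
Accumulated sum 0.32455 - 0.00000j; after 4π/(2l+1) scaling, 0.81569 - 0.00000j ⇒ P_2 = 0.815692

0.815692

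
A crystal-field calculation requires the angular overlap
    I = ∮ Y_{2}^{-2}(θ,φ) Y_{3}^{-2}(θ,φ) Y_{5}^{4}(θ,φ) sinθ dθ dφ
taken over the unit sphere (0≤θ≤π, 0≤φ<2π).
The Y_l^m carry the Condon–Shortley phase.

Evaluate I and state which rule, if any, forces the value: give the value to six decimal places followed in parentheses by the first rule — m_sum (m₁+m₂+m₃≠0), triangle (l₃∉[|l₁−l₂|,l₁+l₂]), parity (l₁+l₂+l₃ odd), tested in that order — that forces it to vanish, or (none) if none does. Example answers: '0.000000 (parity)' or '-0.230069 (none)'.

0.268967 (none)

Rules hold: Σm=0, L=10 even, 1≤5≤5.
N = 5·7·11 = 385
Δ = 0!·4!·6!/11! = 1/2310
Racah Σ t=0..0: t=0:+1/144 = 1/144
⇒ 3j(2 3 5; 0 0 0)² = 10/231, sgn -1
Racah Σ t=0..0: t=0:+1/2880 = 1/2880
⇒ 3j(2 3 5; -2 -2 4)² = 3/55, sgn -1
4πI² = N·(3j₀)²·(3jₘ)² = 10/11
I = +1·√(0.909091/4π) = 0.26896683
No selection rule forces the value: the integral is nonzero (none).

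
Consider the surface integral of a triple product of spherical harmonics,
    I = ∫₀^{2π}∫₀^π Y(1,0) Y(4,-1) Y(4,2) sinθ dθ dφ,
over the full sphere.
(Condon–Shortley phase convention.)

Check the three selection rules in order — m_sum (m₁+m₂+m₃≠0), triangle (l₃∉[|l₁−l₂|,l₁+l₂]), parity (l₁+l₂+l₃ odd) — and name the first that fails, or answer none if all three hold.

m_sum

azimuthal sum: 0 − 1 + 2 = 1  ✗
3 ≤ 4 ≤ 5 (triangle on l)
L = 1 + 4 + 4 = 9 (odd)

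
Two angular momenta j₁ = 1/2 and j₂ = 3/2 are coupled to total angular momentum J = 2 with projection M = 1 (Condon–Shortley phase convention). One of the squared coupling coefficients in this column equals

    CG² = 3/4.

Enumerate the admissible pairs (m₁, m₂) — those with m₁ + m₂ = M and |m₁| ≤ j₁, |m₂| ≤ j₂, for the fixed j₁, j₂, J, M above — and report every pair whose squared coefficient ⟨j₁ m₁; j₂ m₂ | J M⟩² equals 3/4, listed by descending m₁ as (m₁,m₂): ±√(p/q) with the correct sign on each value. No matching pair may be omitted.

Admissible pairs with m₁+m₂ = M = 1: (-1/2,3/2), (1/2,1/2)
  (m₁,m₂)=(1/2,1/2): CG² = 3/4, CG = +√(3/4)   ← matches the target
  (m₁,m₂)=(-1/2,3/2): CG² = 1/4, CG = +√(1/4)
Pairs with CG² = 3/4: (1/2,1/2): +√(3/4)

(1/2,1/2): +√(3/4)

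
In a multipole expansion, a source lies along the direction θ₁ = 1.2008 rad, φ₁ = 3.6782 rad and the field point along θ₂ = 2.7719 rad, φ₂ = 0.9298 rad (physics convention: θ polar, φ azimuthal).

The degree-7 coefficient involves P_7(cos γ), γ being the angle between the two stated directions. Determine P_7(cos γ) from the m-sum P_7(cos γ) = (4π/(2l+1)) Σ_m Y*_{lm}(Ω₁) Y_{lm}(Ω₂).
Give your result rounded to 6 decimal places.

-0.276527

Addition theorem: P_7(cos γ) = (4π/15) Σ_m Y*_{lm}(Ω₁) Y_{lm}(Ω₂), m = −7…7:
  term(m=-7) = +0.000114+0.000047i   from Y*(Ω₁)=+0.250146+0.176572i, Y(Ω₂)=+0.000392-0.000090i
  term(m=-6) = +0.001223+0.001216i   from Y*(Ω₁)=-0.442997-0.034647i, Y(Ω₂)=-0.002958-0.002514i
  term(m=-5) = +0.001622+0.003888i   from Y*(Ω₁)=+0.162226-0.080083i, Y(Ω₂)=-0.001475+0.023237i
  term(m=-4) = -0.000050-0.025244i   from Y*(Ω₁)=+0.141903-0.218667i, Y(Ω₂)=+0.081131-0.052878i
  term(m=-3) = +0.030528-0.074011i   from Y*(Ω₁)=-0.011142+0.285365i, Y(Ω₂)=-0.263133-0.096705i
  term(m=-2) = -0.055622+0.055731i   from Y*(Ω₁)=+0.071857+0.132292i, Y(Ω₂)=+0.148958+0.501354i
  term(m=-1) = -0.131660+0.054611i   from Y*(Ω₁)=-0.263494-0.156734i, Y(Ω₂)=+0.278017-0.372630i
  term(m=+0) = -0.022392-0.000000i   from Y*(Ω₁)=-0.116054-0.000000i, Y(Ω₂)=+0.192943+0.000000i
  term(m=+1) = -0.131660-0.054611i   from Y*(Ω₁)=+0.263494-0.156734i, Y(Ω₂)=-0.278017-0.372630i
  term(m=+2) = -0.055622-0.055731i   from Y*(Ω₁)=+0.071857-0.132292i, Y(Ω₂)=+0.148958-0.501354i
  term(m=+3) = +0.030528+0.074011i   from Y*(Ω₁)=+0.011142+0.285365i, Y(Ω₂)=+0.263133-0.096705i
  term(m=+4) = -0.000050+0.025244i   from Y*(Ω₁)=+0.141903+0.218667i, Y(Ω₂)=+0.081131+0.052878i
  term(m=+5) = +0.001622-0.003888i   from Y*(Ω₁)=-0.162226-0.080083i, Y(Ω₂)=+0.001475+0.023237i
  term(m=+6) = +0.001223-0.001216i   from Y*(Ω₁)=-0.442997+0.034647i, Y(Ω₂)=-0.002958+0.002514i
  term(m=+7) = +0.000114-0.000047i   from Y*(Ω₁)=-0.250146+0.176572i, Y(Ω₂)=-0.000392-0.000090i
Σ over m = -0.330080-0.000000i; ×(4π/15) → -0.276527-0.000000i. Real part: -0.276527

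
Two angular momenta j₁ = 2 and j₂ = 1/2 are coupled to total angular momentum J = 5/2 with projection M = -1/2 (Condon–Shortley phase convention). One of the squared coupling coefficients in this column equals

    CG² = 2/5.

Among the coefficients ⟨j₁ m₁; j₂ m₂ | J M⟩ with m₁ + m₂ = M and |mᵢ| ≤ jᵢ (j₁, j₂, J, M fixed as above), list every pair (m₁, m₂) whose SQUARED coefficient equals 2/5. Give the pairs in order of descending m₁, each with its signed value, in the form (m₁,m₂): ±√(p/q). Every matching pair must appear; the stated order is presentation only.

Admissible pairs with m₁+m₂ = M = -1/2: (-1,1/2), (0,-1/2)
  (m₁,m₂)=(0,-1/2): CG² = 3/5, CG = +√(3/5)
  (m₁,m₂)=(-1,1/2): CG² = 2/5, CG = +√(2/5)   ← matches the target
Pairs with CG² = 2/5: (-1,1/2): +√(2/5)

(-1,1/2): +√(2/5)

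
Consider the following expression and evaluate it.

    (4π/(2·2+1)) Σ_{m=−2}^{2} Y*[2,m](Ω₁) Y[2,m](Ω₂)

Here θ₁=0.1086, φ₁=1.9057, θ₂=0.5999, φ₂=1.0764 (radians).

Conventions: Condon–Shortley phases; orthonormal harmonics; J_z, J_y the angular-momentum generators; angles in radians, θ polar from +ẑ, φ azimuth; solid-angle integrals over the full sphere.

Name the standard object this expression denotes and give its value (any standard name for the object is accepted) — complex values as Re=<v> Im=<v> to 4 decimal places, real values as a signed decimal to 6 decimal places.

This sum is the spherical-harmonic addition theorem: it equals the Legendre polynomial P_l(cos γ) of the angle γ between the two directions.
Summing Y*_{l m}(θ₁,φ₁)·Y_{l m}(θ₂,φ₂) over m ∈ [−2, 2]; prefactor 4π/(2·2+1) = 2.513274:
  term(m=-2) = (-0.000049, 0.000557)   from Y*(Ω₁)=(-0.003557, -0.002817), Y(Ω₂)=(-0.067677, -0.102847)
  term(m=-1) = (0.020239, 0.022099)   from Y*(Ω₁)=(-0.027359, 0.078616), Y(Ω₂)=(0.170818, -0.316887)
  term(m=+0) = (0.204001, 0.000000)   from Y*(Ω₁)=(0.619668, -0.000000), Y(Ω₂)=(0.329211, 0.000000)
  term(m=+1) = (0.020239, -0.022099)   from Y*(Ω₁)=(0.027359, 0.078616), Y(Ω₂)=(-0.170818, -0.316887)
  term(m=+2) = (-0.000049, -0.000557)   from Y*(Ω₁)=(-0.003557, 0.002817), Y(Ω₂)=(-0.067677, 0.102847)
Total Σ_m = (0.244381, -0.000000). Multiply by 2.513274: (0.614197, -0.000000). P_2(cos γ) = 0.614197

Legendre polynomial (addition theorem), +0.614197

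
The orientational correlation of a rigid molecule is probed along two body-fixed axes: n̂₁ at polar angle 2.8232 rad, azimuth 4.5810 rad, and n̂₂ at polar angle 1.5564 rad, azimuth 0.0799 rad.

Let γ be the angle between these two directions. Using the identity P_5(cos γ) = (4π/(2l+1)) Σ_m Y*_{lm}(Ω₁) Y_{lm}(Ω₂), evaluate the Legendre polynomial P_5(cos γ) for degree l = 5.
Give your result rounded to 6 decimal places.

-0.144377

Term-by-term m-sum for l=5 (normalisation 4π/11 = 1.142397):
  [-5]  conj(Y_{5,-5})(Ω₁) = -0.000852-0.001105i ; Y_{5,-5}(Ω₂) = +0.427363-0.180434i ; Δ = -0.000563-0.000318i
  [-4]  conj(Y_{5,-4})(Ω₁) = -0.011579+0.006716i ; Y_{5,-4}(Ω₂) = +0.020051-0.006636i ; Δ = -0.000188+0.000211i
  [-3]  conj(Y_{5,-3})(Ω₁) = +0.029010+0.069746i ; Y_{5,-3}(Ω₂) = -0.335322+0.081952i ; Δ = -0.015443-0.021010i
  [-2]  conj(Y_{5,-2})(Ω₁) = +0.259854-0.069900i ; Y_{5,-2}(Ω₂) = -0.024067+0.003879i ; Δ = -0.005983+0.002690i
  [-1]  conj(Y_{5,-1})(Ω₁) = -0.071690-0.542491i ; Y_{5,-1}(Ω₂) = +0.318301-0.025486i ; Δ = -0.036645-0.170848i
  [+0]  conj(Y_{5,0})(Ω₁) = -0.346246-0.000000i ; Y_{5,0}(Ω₂) = +0.025230+0.000000i ; Δ = -0.008736-0.000000i
  [+1]  conj(Y_{5,1})(Ω₁) = +0.071690-0.542491i ; Y_{5,1}(Ω₂) = -0.318301-0.025486i ; Δ = -0.036645+0.170848i
  [+2]  conj(Y_{5,2})(Ω₁) = +0.259854+0.069900i ; Y_{5,2}(Ω₂) = -0.024067-0.003879i ; Δ = -0.005983-0.002690i
  [+3]  conj(Y_{5,3})(Ω₁) = -0.029010+0.069746i ; Y_{5,3}(Ω₂) = +0.335322+0.081952i ; Δ = -0.015443+0.021010i
  [+4]  conj(Y_{5,4})(Ω₁) = -0.011579-0.006716i ; Y_{5,4}(Ω₂) = +0.020051+0.006636i ; Δ = -0.000188-0.000211i
  [+5]  conj(Y_{5,5})(Ω₁) = +0.000852-0.001105i ; Y_{5,5}(Ω₂) = -0.427363-0.180434i ; Δ = -0.000563+0.000318i
Σ over m = -0.126381+0.000000i; ×(4π/11) → -0.144377+0.000000i. Real part: -0.144377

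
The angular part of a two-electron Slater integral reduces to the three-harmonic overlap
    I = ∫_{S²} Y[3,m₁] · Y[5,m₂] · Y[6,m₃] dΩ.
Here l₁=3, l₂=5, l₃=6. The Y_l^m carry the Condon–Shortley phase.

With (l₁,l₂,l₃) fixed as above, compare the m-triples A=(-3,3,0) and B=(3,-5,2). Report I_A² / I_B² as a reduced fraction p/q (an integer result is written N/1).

Shared (l₁,l₂,l₃)=(3,5,6): N and (l;000)² cancel in I_A²/I_B².
A: Δ = 2!·4!·8!/15! = 1/675675; Racah Σ t=2..2: t=2:+1/69120 = 1/69120; ⇒ 3j(3 5 6; -3 3 0)² = 4/429, sgn +1
B: Δ = 2!·4!·8!/15! = 1/675675; Racah Σ t=0..0: t=0:+1/1935360 = 1/1935360; ⇒ 3j(3 5 6; 3 -5 2)² = 1/1001, sgn +1
I_A²/I_B² = (4/429)/(1/1001) = 28/3

28/3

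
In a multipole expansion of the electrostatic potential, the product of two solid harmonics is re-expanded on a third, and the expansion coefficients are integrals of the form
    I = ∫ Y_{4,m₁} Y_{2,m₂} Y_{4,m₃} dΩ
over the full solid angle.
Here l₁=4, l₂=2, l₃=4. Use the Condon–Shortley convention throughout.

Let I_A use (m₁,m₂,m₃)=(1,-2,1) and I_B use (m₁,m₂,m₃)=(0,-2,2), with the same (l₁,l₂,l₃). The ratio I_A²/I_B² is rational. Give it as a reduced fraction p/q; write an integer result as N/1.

10/9

l's match ⇒ only the (l;m) 3-j factors differ between A and B.
A: triangle coeff Δ(4,2,4) = 1/13860; Σ_t [0,0]: t=0:+1/144 = 1/144; (3j)²=10/231 [(4 2 4; 1 -2 1)], sign=-1
B: triangle coeff Δ(4,2,4) = 1/13860; Σ_t [0,0]: t=0:+1/192 = 1/192; (3j)²=3/77 [(4 2 4; 0 -2 2)], sign=+1
I_A²/I_B² = (10/231)/(3/77) = 10/9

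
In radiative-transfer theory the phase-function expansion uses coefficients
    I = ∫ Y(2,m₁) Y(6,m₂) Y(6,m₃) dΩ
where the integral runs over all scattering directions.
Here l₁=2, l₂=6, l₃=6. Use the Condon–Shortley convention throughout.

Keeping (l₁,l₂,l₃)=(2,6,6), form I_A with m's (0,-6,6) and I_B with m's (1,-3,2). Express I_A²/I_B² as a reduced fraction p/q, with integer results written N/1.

l's match ⇒ only the (l;m) 3-j factors differ between A and B.
A: triangle coeff Δ(2,6,6) = 1/90090; Σ_t [0,0]: t=0:+1/14515200 = 1/14515200; (3j)²=22/455 [(2 6 6; 0 -6 6)], sign=+1
B: triangle coeff Δ(2,6,6) = 1/90090; Σ_t [0,1]: t=0:+1/60480 t=1:−1/161280 = 1/96768; (3j)²=15/1001 [(2 6 6; 1 -3 2)], sign=+1
I_A²/I_B² = (22/455)/(15/1001) = 242/75

242/75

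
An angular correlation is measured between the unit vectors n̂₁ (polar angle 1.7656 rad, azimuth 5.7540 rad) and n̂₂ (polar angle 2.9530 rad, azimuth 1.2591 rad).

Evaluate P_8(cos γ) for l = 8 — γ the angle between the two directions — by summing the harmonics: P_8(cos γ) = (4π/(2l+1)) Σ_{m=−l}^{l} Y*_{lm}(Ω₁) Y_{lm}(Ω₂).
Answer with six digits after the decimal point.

Addition theorem: P_8(cos γ) = (4π/17) Σ_m Y*_{lm}(Ω₁) Y_{lm}(Ω₂), m = −8…8:
  term(m=-8) = (-0.000000, -0.000000)   from Y*(Ω₁)=(-0.203866, 0.392638), Y(Ω₂)=(-0.000001, 0.000000)
  term(m=-7) = (0.000006, 0.000000)   from Y*(Ω₁)=(0.295325, -0.186268), Y(Ω₂)=(0.000014, 0.000009)
  term(m=-6) = (0.000009, -0.000031)   from Y*(Ω₁)=(0.146919, -0.004926), Y(Ω₂)=(0.000065, -0.000210)
  term(m=-5) = (0.000655, 0.000344)   from Y*(Ω₁)=(-0.306822, -0.165895), Y(Ω₂)=(-0.002122, 0.000026)
  term(m=-4) = (0.000360, -0.000427)   from Y*(Ω₁)=(-0.019043, -0.031345), Y(Ω₂)=(0.004846, 0.014430)
  term(m=-3) = (0.016215, 0.021221)   from Y*(Ω₁)=(0.005567, 0.332142), Y(Ω₂)=(0.064691, -0.047735)
  term(m=-2) = (-0.003614, 0.001679)   from Y*(Ω₁)=(0.006588, -0.011711), Y(Ω₂)=(-0.240796, -0.173143)
  term(m=-1) = (0.046092, 0.208578)   from Y*(Ω₁)=(0.277344, -0.162197), Y(Ω₂)=(-0.203893, 0.632816)
  term(m=+0) = (-0.014902, -0.000000)   from Y*(Ω₁)=(-0.028191, -0.000000), Y(Ω₂)=(0.528620, 0.000000)
  term(m=+1) = (0.046092, -0.208578)   from Y*(Ω₁)=(-0.277344, -0.162197), Y(Ω₂)=(0.203893, 0.632816)
  term(m=+2) = (-0.003614, -0.001679)   from Y*(Ω₁)=(0.006588, 0.011711), Y(Ω₂)=(-0.240796, 0.173143)
  term(m=+3) = (0.016215, -0.021221)   from Y*(Ω₁)=(-0.005567, 0.332142), Y(Ω₂)=(-0.064691, -0.047735)
  term(m=+4) = (0.000360, 0.000427)   from Y*(Ω₁)=(-0.019043, 0.031345), Y(Ω₂)=(0.004846, -0.014430)
  term(m=+5) = (0.000655, -0.000344)   from Y*(Ω₁)=(0.306822, -0.165895), Y(Ω₂)=(0.002122, 0.000026)
  term(m=+6) = (0.000009, 0.000031)   from Y*(Ω₁)=(0.146919, 0.004926), Y(Ω₂)=(0.000065, 0.000210)
  term(m=+7) = (0.000006, -0.000000)   from Y*(Ω₁)=(-0.295325, -0.186268), Y(Ω₂)=(-0.000014, 0.000009)
  term(m=+8) = (-0.000000, 0.000000)   from Y*(Ω₁)=(-0.203866, -0.392638), Y(Ω₂)=(-0.000001, -0.000000)
Accumulated sum (0.104544, 0.000000); after 4π/(2l+1) scaling, (0.077278, 0.000000) ⇒ P_8 = 0.077278

0.077278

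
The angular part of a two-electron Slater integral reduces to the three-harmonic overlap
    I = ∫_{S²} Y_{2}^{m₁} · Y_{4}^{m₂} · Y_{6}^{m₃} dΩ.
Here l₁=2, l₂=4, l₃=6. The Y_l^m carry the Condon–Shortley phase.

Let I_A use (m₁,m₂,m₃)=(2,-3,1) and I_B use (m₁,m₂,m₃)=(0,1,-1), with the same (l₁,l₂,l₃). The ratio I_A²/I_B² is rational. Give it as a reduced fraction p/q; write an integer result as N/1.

Shared (l₁,l₂,l₃)=(2,4,6): N and (l;000)² cancel in I_A²/I_B².
A: Δ = 0!·4!·8!/13! = 1/6435; Racah Σ t=0..0: t=0:+1/120960 = 1/120960; ⇒ 3j(2 4 6; 2 -3 1)² = 1/1287, sgn -1
B: Δ = 0!·4!·8!/13! = 1/6435; Racah Σ t=0..0: t=0:+1/2880 = 1/2880; ⇒ 3j(2 4 6; 0 1 -1)² = 14/429, sgn -1
I_A²/I_B² = (1/1287)/(14/429) = 1/42

1/42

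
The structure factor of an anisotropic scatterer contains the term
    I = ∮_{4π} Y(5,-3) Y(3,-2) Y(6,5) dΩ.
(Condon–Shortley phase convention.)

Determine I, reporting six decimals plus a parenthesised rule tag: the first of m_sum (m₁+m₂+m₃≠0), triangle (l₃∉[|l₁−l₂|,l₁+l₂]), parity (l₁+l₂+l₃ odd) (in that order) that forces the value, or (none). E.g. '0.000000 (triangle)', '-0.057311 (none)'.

-0.169016 (none)

m-sum 0 ✓  L=14 even ✓  2≤6≤8 ✓
Π(2lᵢ+1) = 11×7×13 = 1001
triangle coeff Δ(5,3,6) = 1/675675
Σ_t [0,2]: t=0:+1/8640 t=1:−1/2304 t=2:+1/8640 = -7/34560
(3j)²=7/429 [(5 3 6; 0 0 0)], sign=-1
Σ_t [0,1]: t=0:+1/483840 t=1:−1/120960 = -1/161280
(3j)²=2/91 [(5 3 6; -3 -2 5)], sign=+1
⇒ 4πI² = 14/39
I = (-1)√(14/39/(4π)) = -0.16901560
No selection rule forces the value: the integral is nonzero (none).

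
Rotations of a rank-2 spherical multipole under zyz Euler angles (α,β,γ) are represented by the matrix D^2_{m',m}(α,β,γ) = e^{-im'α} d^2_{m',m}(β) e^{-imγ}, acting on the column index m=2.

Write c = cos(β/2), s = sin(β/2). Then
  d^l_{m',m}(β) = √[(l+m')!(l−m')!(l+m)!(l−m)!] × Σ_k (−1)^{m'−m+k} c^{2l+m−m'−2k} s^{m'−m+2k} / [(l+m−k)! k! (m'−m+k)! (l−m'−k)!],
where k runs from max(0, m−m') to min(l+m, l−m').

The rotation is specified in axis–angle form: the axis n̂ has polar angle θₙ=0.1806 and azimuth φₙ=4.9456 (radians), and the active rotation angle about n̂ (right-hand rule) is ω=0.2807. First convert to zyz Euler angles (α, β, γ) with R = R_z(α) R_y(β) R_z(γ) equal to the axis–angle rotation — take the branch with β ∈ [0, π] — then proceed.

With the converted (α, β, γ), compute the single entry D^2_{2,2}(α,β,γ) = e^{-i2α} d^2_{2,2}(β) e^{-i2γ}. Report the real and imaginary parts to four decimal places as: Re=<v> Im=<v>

Axis–angle → zyz. n̂ = (sinθₙcosφₙ, sinθₙsinφₙ, cosθₙ) = (+0.041511, -0.174757, +0.983736), ω = 0.2807.
R = I cosω + sinω [n̂]ₓ + (1−cosω) n̂n̂ᵀ gives
  R = [+0.960929, -0.272807, -0.046815; +0.272239, +0.962057, -0.018228; +0.050011, +0.004771, +0.998737]
β = atan2(√(R₁₃²+R₂₃²), R₃₃) = 0.050259; α = atan2(R₂₃, R₁₃) mod 2π = 3.512900; γ = atan2(R₃₂, −R₃₁) mod 2π = 3.046478
D^2_{2,2}(3.5129,0.0503,3.0465) = e^{-i·2·3.5129}·d^2_{2,2}(0.0503)·e^{-i·2·3.0465}. Compute d first:
c=cos(0.050259/2)=0.999684, s=sin(0.050259/2)=0.025127; N=√[24·1·24·1]=24.000000
k: max(0,(2)−(2))=0 … min(2+(2),2−(2))=0
  k=0: (−1)^0·24.0000/(24)·0.9997^4·0.0251^0 = +0.998738
d^2_{2,2}(0.0503) = +0.998738
Attach z-rotation phases: D = e^{-i(2)(3.5129)}·(+0.998738)·e^{-i(2)(3.0465)} = +0.850200-0.524058i

Re=0.8502 Im=-0.5241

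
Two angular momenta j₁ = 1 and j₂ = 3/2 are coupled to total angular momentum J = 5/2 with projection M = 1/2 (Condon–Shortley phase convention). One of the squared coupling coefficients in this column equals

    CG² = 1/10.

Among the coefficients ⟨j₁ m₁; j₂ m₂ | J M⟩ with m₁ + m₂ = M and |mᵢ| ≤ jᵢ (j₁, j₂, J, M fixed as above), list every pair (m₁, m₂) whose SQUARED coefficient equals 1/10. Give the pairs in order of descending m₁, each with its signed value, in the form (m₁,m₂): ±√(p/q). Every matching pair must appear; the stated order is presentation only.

Admissible pairs with m₁+m₂ = M = 1/2: (-1,3/2), (0,1/2), (1,-1/2)
  (m₁,m₂)=(1,-1/2): CG² = 3/10, CG = +√(3/10)
  (m₁,m₂)=(0,1/2): CG² = 3/5, CG = +√(3/5)
  (m₁,m₂)=(-1,3/2): CG² = 1/10, CG = +√(1/10)   ← matches the target
Pairs with CG² = 1/10: (-1,3/2): +√(1/10)

(-1,3/2): +√(1/10)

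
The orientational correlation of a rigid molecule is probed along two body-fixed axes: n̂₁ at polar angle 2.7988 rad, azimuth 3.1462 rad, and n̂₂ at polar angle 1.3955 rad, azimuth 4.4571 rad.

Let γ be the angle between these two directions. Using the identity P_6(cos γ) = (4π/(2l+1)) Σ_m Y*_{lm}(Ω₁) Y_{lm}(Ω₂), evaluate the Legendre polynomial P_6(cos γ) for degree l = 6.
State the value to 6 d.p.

Expand P_6 via completeness: Σ_{m} conj(Y_{6,m}) at Ω₁ times Y_{6,m} at Ω₂ —
  m=-6: Y*=0.00070 + 0.00002j  Y=-0.01720 - 0.44000j  product -0.00000 - 0.00031j
  m=-5: Y*=0.00676 + 0.00016j  Y=-0.25854 + 0.07838j  product -0.00176 + 0.00049j
  m=-4: Y*=0.03987 + 0.00073j  Y=-0.11659 - 0.19032j  product -0.00451 - 0.00767j
  m=-3: Y*=0.15740 + 0.00218j  Y=-0.20039 + 0.20837j  product -0.03200 + 0.03236j
  m=-2: Y*=0.40467 + 0.00373j  Y=-0.13309 - 0.07454j  product -0.05358 - 0.03066j
  m=-1: Y*=0.56784 + 0.00262j  Y=-0.07357 + 0.28190j  product -0.04251 + 0.15988j
  m=+0: Y*=0.09609 + 0.00000j  Y=-0.13294 + 0.00000j  product -0.01277 + 0.00000j
  m=+1: Y*=-0.56784 + 0.00262j  Y=0.07357 + 0.28190j  product -0.04251 - 0.15988j
  m=+2: Y*=0.40467 - 0.00373j  Y=-0.13309 + 0.07454j  product -0.05358 + 0.03066j
  m=+3: Y*=-0.15740 + 0.00218j  Y=0.20039 + 0.20837j  product -0.03200 - 0.03236j
  m=+4: Y*=0.03987 - 0.00073j  Y=-0.11659 + 0.19032j  product -0.00451 + 0.00767j
  m=+5: Y*=-0.00676 + 0.00016j  Y=0.25854 + 0.07838j  product -0.00176 - 0.00049j
  m=+6: Y*=0.00070 - 0.00002j  Y=-0.01720 + 0.44000j  product -0.00000 + 0.00031j
Accumulated sum -0.28150 + 0.00000j; after 4π/(2l+1) scaling, -0.27211 + 0.00000j ⇒ P_6 = -0.272106

-0.272106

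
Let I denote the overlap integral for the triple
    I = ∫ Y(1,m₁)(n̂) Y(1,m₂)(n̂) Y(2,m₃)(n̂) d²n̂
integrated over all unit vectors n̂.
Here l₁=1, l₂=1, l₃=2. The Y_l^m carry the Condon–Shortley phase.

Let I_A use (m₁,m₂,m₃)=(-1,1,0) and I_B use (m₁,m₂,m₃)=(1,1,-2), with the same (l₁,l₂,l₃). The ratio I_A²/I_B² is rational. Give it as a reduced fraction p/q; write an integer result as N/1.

1/6

Same 1,1,2: normalisation and zero-m 3j drop out of the ratio.
A: Δ: 0! 2! 2! / 5! → 1/30; sum: t=0:+1/4 = 1/4; 3j²(1 1 2; -1 1 0) = Δ·Π!·Σ² = 1/30  (sign +1)
B: Δ: 0! 2! 2! / 5! → 1/30; sum: t=0:+1/4 = 1/4; 3j²(1 1 2; 1 1 -2) = Δ·Π!·Σ² = 1/5  (sign +1)
I_A²/I_B² = (1/30)/(1/5) = 1/6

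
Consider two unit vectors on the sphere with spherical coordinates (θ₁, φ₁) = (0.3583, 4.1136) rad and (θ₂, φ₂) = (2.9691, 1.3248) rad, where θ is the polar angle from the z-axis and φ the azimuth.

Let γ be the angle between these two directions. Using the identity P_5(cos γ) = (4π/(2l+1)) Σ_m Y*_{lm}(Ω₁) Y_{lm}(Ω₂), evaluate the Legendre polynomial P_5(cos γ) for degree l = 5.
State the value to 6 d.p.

-0.708548

Summing Y*_{l m}(θ₁,φ₁)·Y_{l m}(θ₂,φ₂) over m ∈ [−5, 5]; prefactor 4π/(2·5+1) = 1.142397:
  [-5]  conj(Y_{5,-5})(Ω₁) = -0.00036 + 0.00243j ; Y_{5,-5}(Ω₂) = 0.00007 - 0.00002j ; Δ = 0.00000 + 0.00000j
  [-4]  conj(Y_{5,-4})(Ω₁) = -0.01526 - 0.01412j ; Y_{5,-4}(Ω₂) = -0.00069 - 0.00104j ; Δ = -0.00000 + 0.00003j
  [-3]  conj(Y_{5,-3})(Ω₁) = 0.10024 - 0.02300j ; Y_{5,-3}(Ω₂) = -0.00910 + 0.01001j ; Δ = -0.00068 + 0.00121j
  [-2]  conj(Y_{5,-2})(Ω₁) = -0.11608 + 0.29644j ; Y_{5,-2}(Ω₂) = 0.08287 + 0.04442j ; Δ = -0.02279 + 0.01941j
  [-1]  conj(Y_{5,-1})(Ω₁) = -0.30857 - 0.45221j ; Y_{5,-1}(Ω₂) = 0.09630 - 0.38353j ; Δ = -0.20315 + 0.07480j
  [+0]  conj(Y_{5,0})(Ω₁) = 0.22628 + 0.00000j ; Y_{5,0}(Ω₂) = -0.73794 + 0.00000j ; Δ = -0.16698 + 0.00000j
  [+1]  conj(Y_{5,1})(Ω₁) = 0.30857 - 0.45221j ; Y_{5,1}(Ω₂) = -0.09630 - 0.38353j ; Δ = -0.20315 - 0.07480j
  [+2]  conj(Y_{5,2})(Ω₁) = -0.11608 - 0.29644j ; Y_{5,2}(Ω₂) = 0.08287 - 0.04442j ; Δ = -0.02279 - 0.01941j
  [+3]  conj(Y_{5,3})(Ω₁) = -0.10024 - 0.02300j ; Y_{5,3}(Ω₂) = 0.00910 + 0.01001j ; Δ = -0.00068 - 0.00121j
  [+4]  conj(Y_{5,4})(Ω₁) = -0.01526 + 0.01412j ; Y_{5,4}(Ω₂) = -0.00069 + 0.00104j ; Δ = -0.00000 - 0.00003j
  [+5]  conj(Y_{5,5})(Ω₁) = 0.00036 + 0.00243j ; Y_{5,5}(Ω₂) = -0.00007 - 0.00002j ; Δ = 0.00000 - 0.00000j
Accumulated sum -0.62023 - 0.00000j; after 4π/(2l+1) scaling, -0.70855 - 0.00000j ⇒ P_5 = -0.708548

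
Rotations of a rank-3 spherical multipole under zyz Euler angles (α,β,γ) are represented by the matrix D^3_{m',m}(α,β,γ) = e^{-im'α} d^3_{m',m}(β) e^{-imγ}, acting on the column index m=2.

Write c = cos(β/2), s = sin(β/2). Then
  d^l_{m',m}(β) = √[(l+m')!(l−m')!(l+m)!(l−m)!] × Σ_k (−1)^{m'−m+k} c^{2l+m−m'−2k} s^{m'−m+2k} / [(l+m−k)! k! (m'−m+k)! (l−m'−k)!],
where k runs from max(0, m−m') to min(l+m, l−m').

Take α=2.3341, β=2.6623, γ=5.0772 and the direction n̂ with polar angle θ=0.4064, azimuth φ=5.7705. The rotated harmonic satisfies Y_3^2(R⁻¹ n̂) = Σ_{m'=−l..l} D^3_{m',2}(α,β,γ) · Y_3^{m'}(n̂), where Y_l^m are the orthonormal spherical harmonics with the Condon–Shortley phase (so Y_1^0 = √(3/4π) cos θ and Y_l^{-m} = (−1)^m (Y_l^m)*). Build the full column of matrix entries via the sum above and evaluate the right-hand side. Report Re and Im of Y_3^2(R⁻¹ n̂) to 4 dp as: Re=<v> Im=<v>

Need the full column D^3_{m',2} for m'=−3..3 at α=2.3341, β=2.6623, γ=5.0772.
cos(β/2)=0.237359, sin(β/2)=0.971422
d^3_{-3,2}: single k=5 term ⇒ +0.502946;  D = -0.502918+0.005285i
d^3_{-2,2}: k∈[4..5] ⇒ +0.250850 -0.840326 = -0.589476;  D = -0.411965-0.421624i
d^3_{-1,2}: k∈[3..4] ⇒ +0.077530 -0.649300 = -0.571770;  D = -0.019255+0.571446i
d^3_{0,2}: k∈[2..3] ⇒ +0.016406 -0.274792 = -0.258386;  D = +0.192608-0.172237i
d^3_{1,2}: k∈[1..2] ⇒ +0.002314 -0.077530 = -0.075216;  D = -0.074988-0.005851i
d^3_{2,2}: k∈[0..1] ⇒ +0.000179 -0.014976 = -0.014798;  D = +0.009367+0.011456i
d^3_{3,2}: single k=0 term ⇒ -0.001793;  D = +0.000218-0.001779i
Y_3^{m'}(θ=0.4064,φ=5.7705) and Σ D·Y over m':
  (-0.5029+0.0053i)·(+0.0008+0.0258i)  (-0.4120-0.4216i)·(+0.0761+0.1254i)  (-0.0193+0.5714i)·(+0.3583+0.2017i)  (+0.1926-0.1722i)·(+0.4177+0.0000i)  (-0.0750-0.0059i)·(-0.3583+0.2017i)  (+0.0094+0.0115i)·(+0.0761-0.1254i)  (+0.0002-0.0018i)·(-0.0008+0.0258i)
Y_3^2(R⁻¹ n̂) = +0.009508+0.018909i

Re=0.0095 Im=0.0189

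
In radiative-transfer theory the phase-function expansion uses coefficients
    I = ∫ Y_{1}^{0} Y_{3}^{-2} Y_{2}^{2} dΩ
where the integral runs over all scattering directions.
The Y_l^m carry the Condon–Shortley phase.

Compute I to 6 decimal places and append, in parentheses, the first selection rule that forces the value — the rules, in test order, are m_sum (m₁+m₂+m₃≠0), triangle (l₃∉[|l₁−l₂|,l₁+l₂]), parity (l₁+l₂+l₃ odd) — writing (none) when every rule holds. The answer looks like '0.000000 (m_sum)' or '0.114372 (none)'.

0.184674 (none)

Checks pass: Σm=0; 6 even; l₃=2∈[2,4].
(2·1+1)(2·3+1)(2·2+1) = 105
Δ: 2! 0! 4! / 7! → 1/105
sum: t=1:−1/4 = -1/4
3j²(1 3 2; 0 0 0) = Δ·Π!·Σ² = 3/35  (sign -1)
sum: t=1:−1/24 = -1/24
3j²(1 3 2; 0 -2 2) = Δ·Π!·Σ² = 1/21  (sign -1)
combine: 4πI² = 105·3/35·1/21 = 3/7
take √, sign +1: I = 0.18467439
No selection rule forces the value: the integral is nonzero (none).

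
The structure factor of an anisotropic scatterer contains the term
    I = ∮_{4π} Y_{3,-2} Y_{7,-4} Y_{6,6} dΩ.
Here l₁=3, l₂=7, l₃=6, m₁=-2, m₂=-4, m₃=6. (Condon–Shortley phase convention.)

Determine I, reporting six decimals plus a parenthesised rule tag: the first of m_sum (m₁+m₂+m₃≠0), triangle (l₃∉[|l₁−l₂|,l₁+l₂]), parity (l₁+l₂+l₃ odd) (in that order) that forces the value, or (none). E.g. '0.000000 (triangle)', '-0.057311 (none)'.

m-sum 0 ✓  L=16 even ✓  4≤6≤10 ✓
Π(2lᵢ+1) = 7×15×13 = 1365
triangle coeff Δ(3,7,6) = 1/2042040
Σ_t [1,3]: t=1:−1/207360 t=2:+1/57600 t=3:−1/207360 = 1/129600
(3j)²=168/12155 [(3 7 6; 0 0 0)], sign=+1
Σ_t [3,3]: t=3:−1/43545600 = -1/43545600
(3j)²=11/3094 [(3 7 6; -2 -4 6)], sign=-1
⇒ 4πI² = 252/3757
I = (-1)√(252/3757/(4π)) = -0.07305917
No selection rule forces the value: the integral is nonzero (none).

-0.073059 (none)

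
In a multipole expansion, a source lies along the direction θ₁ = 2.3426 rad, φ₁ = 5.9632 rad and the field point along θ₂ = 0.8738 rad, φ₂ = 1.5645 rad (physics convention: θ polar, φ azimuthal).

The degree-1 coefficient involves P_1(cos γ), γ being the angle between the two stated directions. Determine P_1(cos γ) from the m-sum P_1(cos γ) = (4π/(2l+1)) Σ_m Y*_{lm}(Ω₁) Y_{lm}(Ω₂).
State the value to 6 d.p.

-0.617254

Addition theorem: P_1(cos γ) = (4π/3) Σ_m Y*_{lm}(Ω₁) Y_{lm}(Ω₂), m = −1…1:
  term(m=-1) = -0.020240-0.062392i   from Y*(Ω₁)=+0.235032-0.077883i, Y(Ω₂)=+0.001668-0.264911i
  term(m=+0) = -0.106879-0.000000i   from Y*(Ω₁)=-0.340766-0.000000i, Y(Ω₂)=+0.313642+0.000000i
  term(m=+1) = -0.020240+0.062392i   from Y*(Ω₁)=-0.235032-0.077883i, Y(Ω₂)=-0.001668-0.264911i
Total Σ_m = -0.147359+0.000000i. Multiply by 4.188790: -0.617254+0.000000i. P_1(cos γ) = -0.617254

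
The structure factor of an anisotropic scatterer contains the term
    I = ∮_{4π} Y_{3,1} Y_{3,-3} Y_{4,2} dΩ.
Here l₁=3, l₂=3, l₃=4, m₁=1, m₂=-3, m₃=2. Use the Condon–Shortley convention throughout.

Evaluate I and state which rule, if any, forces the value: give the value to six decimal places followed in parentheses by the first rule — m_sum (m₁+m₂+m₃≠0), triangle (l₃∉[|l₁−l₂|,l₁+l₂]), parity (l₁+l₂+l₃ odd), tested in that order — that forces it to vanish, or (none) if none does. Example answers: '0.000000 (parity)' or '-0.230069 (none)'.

-0.188451 (none)

Rules hold: Σm=0, L=10 even, 0≤4≤6.
N = 7·7·9 = 441
Δ = 2!·4!·4!/11! = 1/34650
Racah Σ t=0..2: t=0:+1/72 t=1:−1/16 t=2:+1/72 = -5/144
⇒ 3j(3 3 4; 0 0 0)² = 2/77, sgn -1
Racah Σ t=0..0: t=0:+1/192 = 1/192
⇒ 3j(3 3 4; 1 -3 2)² = 3/77, sgn +1
4πI² = N·(3j₀)²·(3jₘ)² = 54/121
I = -1·√(0.446281/4π) = -0.18845135
No selection rule forces the value: the integral is nonzero (none).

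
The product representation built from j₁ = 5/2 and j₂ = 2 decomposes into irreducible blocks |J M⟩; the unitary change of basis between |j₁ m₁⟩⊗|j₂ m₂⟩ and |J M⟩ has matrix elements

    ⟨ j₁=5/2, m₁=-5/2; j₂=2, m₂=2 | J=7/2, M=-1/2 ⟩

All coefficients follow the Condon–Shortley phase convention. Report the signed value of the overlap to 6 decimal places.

-0.251976  (= −√(4/63))

√[8·1!4!3!/9! · 0!5!4!0!3!4!] = √(9216/7)
  +(−1)^1/∏(1,0,4,3,0,0)! = -1/144  (running -1/144)
⟨..|..⟩ = √(9216/7)·(-1/144) = -0.251976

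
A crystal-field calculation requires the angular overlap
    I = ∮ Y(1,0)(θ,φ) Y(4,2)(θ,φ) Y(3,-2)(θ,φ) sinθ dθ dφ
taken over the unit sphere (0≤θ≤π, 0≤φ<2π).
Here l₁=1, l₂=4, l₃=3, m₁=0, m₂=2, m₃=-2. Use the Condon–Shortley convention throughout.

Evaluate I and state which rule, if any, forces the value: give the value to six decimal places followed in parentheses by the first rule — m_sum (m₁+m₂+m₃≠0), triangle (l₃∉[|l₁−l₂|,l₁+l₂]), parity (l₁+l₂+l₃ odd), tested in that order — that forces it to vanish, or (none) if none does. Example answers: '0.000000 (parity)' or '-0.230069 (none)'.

Rules hold: Σm=0, L=8 even, 3≤3≤5.
N = 3·9·7 = 189
Δ = 2!·0!·6!/9! = 1/252
Racah Σ t=1..1: t=1:−1/36 = -1/36
⇒ 3j(1 4 3; 0 0 0)² = 4/63, sgn +1
Racah Σ t=1..1: t=1:−1/120 = -1/120
⇒ 3j(1 4 3; 0 2 -2)² = 1/21, sgn +1
4πI² = N·(3j₀)²·(3jₘ)² = 4/7
I = +1·√(0.571429/4π) = 0.21324362
No selection rule forces the value: the integral is nonzero (none).

0.213244 (none)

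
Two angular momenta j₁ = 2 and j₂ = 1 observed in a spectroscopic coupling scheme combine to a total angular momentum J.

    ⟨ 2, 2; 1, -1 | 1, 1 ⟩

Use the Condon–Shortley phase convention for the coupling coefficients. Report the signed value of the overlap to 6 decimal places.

j₁+j₂−J=2  J+j₁−j₂=2  J−j₁+j₂=0  j₁+j₂+J+1=5
(j₁±m₁, j₂±m₂, J±M) = (4,0,0,2,2,0)
P² = 48/5
sum k=0..0:
  [0] +1/4 = 1/4
S = 1/4
C² = P²·S² = 3/5 ; C = +0.774597

+0.774597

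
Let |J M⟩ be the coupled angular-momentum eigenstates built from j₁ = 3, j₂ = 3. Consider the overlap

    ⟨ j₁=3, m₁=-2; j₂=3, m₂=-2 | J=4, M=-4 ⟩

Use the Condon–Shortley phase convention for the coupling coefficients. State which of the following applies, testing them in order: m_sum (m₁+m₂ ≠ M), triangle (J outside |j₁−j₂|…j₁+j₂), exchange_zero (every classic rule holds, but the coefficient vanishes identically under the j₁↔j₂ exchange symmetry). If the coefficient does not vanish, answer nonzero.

m-sum: m₁+m₂ = -2+(-2) = -4, M = -4  ✓
triangle: |j₁−j₂| = 0 ≤ J = 4 ≤ j₁+j₂ = 6  ✓
exchange: j₁=j₂, m₁=m₂ with (−1)^(j₁+j₂−J) = (−1)^2 = +1 — symmetry imposes no zero
value check: CG = −√(5/11) = -0.674200 ≠ 0

nonzero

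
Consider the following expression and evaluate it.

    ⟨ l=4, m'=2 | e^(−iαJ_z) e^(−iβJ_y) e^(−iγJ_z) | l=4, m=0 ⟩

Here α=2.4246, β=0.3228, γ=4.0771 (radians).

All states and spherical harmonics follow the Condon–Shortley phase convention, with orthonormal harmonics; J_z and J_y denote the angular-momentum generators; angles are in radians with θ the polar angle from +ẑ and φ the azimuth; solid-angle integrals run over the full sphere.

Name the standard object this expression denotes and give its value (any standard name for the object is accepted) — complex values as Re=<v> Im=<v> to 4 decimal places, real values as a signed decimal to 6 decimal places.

Wigner D-matrix element, Re=0.0287 Im=0.2087

This is a Wigner D-matrix element — the rotation-matrix element ⟨l m'| R(α,β,γ) |l m⟩ in the angular-momentum basis.
D^4_{2,0}(2.4246,0.3228,4.0771) = e^{-i·2·2.4246}·d^4_{2,0}(0.3228)·e^{-i·0·4.0771}. Compute d first:
Half-angle: c=0.987003, s=0.160700. N=√(720·2·24·24)=910.735966
k: max(0,(0)−(2))=0 … min(4+(0),4−(2))=2
  k=0: (−1)^2·910.7360/(96)·0.9870^6·0.1607^2 = +0.226499
  k=1: (−1)^3·910.7360/(36)·0.9870^4·0.1607^4 = -0.016011
  k=2: (−1)^4·910.7360/(96)·0.9870^2·0.1607^6 = +0.000159
d^4_{2,0}(0.3228) = +0.226499 -0.016011 +0.000159 = +0.210646
Attach z-rotation phases: D = e^{-i(2)(2.4246)}·(+0.210646)·e^{-i(0)(4.0771)} = +0.028729+0.208678i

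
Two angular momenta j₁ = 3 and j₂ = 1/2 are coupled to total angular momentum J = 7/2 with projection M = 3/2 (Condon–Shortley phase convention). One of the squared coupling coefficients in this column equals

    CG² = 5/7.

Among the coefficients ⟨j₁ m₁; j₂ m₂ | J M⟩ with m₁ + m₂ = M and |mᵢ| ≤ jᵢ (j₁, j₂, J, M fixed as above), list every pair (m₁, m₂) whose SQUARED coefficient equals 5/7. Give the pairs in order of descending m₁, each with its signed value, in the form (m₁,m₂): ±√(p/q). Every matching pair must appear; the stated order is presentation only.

Admissible pairs with m₁+m₂ = M = 3/2: (1,1/2), (2,-1/2)
  (m₁,m₂)=(2,-1/2): CG² = 2/7, CG = +√(2/7)
  (m₁,m₂)=(1,1/2): CG² = 5/7, CG = +√(5/7)   ← matches the target
Pairs with CG² = 5/7: (1,1/2): +√(5/7)

(1,1/2): +√(5/7)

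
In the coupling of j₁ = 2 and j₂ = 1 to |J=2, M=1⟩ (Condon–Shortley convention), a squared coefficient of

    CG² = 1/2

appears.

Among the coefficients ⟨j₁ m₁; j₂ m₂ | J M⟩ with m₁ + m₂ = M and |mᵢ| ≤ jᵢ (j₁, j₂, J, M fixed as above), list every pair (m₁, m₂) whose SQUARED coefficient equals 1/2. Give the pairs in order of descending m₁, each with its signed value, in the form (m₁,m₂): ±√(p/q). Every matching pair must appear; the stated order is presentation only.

(0,1): −√(1/2)

Admissible pairs with m₁+m₂ = M = 1: (0,1), (1,0), (2,-1)
  (m₁,m₂)=(2,-1): CG² = 1/3, CG = +√(1/3)
  (m₁,m₂)=(1,0): CG² = 1/6, CG = +√(1/6)
  (m₁,m₂)=(0,1): CG² = 1/2, CG = −√(1/2)   ← matches the target
Pairs with CG² = 1/2: (0,1): −√(1/2)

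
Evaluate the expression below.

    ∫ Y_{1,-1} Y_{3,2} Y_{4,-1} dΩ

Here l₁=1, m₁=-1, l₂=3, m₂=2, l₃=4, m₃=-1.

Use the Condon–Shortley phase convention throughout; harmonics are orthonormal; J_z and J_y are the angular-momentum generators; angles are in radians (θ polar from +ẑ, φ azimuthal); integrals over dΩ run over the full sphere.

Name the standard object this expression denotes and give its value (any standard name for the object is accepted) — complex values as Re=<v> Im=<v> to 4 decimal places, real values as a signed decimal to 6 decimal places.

Gaunt coefficient, -0.106622

This is a Gaunt coefficient — the integral of a triple product of spherical harmonics over the sphere.
Checks pass: Σm=0; 8 even; l₃=4∈[2,4].
(2·1+1)(2·3+1)(2·4+1) = 189
Δ: 0! 2! 6! / 9! → 1/252
sum: t=0:+1/36 = 1/36
3j²(1 3 4; 0 0 0) = Δ·Π!·Σ² = 4/63  (sign +1)
sum: t=0:+1/240 = 1/240
3j²(1 3 4; -1 2 -1) = Δ·Π!·Σ² = 1/84  (sign -1)
combine: 4πI² = 189·4/63·1/84 = 1/7
take √, sign -1: I = -0.10662181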